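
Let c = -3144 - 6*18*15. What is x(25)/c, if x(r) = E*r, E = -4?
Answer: 25/1191 ≈ 0.020991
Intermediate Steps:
x(r) = -4*r
c = -4764 (c = -3144 - 108*15 = -3144 - 1*1620 = -3144 - 1620 = -4764)
x(25)/c = -4*25/(-4764) = -100*(-1/4764) = 25/1191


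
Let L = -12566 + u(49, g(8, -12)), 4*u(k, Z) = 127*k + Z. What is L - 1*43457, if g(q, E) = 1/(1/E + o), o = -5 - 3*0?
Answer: -13290021/244 ≈ -54467.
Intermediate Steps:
o = -5 (o = -5 + 0 = -5)
g(q, E) = 1/(-5 + 1/E) (g(q, E) = 1/(1/E - 5) = 1/(-5 + 1/E))
u(k, Z) = Z/4 + 127*k/4 (u(k, Z) = (127*k + Z)/4 = (Z + 127*k)/4 = Z/4 + 127*k/4)
L = -2686513/244 (L = -12566 + ((-12/(1 - 5*(-12)))/4 + (127/4)*49) = -12566 + ((-12/(1 + 60))/4 + 6223/4) = -12566 + ((-12/61)/4 + 6223/4) = -12566 + ((-12*1/61)/4 + 6223/4) = -12566 + ((¼)*(-12/61) + 6223/4) = -12566 + (-3/61 + 6223/4) = -12566 + 379591/244 = -2686513/244 ≈ -11010.)
L - 1*43457 = -2686513/244 - 1*43457 = -2686513/244 - 43457 = -13290021/244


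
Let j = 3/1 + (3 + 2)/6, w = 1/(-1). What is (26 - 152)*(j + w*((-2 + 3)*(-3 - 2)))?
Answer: -1113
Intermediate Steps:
w = -1
j = 23/6 (j = 3*1 + 5*(1/6) = 3 + 5/6 = 23/6 ≈ 3.8333)
(26 - 152)*(j + w*((-2 + 3)*(-3 - 2))) = (26 - 152)*(23/6 - (-2 + 3)*(-3 - 2)) = -126*(23/6 - (-5)) = -126*(23/6 - 1*(-5)) = -126*(23/6 + 5) = -126*53/6 = -1113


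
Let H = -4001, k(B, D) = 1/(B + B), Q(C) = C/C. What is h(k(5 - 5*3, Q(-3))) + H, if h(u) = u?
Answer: -80021/20 ≈ -4001.1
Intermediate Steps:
Q(C) = 1
k(B, D) = 1/(2*B)
h(k(5 - 5*3, Q(-3))) + H = 1/(2*(5 - 5*3)) - 4001 = 1/(2*(5 - 15)) - 4001 = (1/2)/(-10) - 4001 = (1/2)*(-1/10) - 4001 = -1/20 - 4001 = -80021/20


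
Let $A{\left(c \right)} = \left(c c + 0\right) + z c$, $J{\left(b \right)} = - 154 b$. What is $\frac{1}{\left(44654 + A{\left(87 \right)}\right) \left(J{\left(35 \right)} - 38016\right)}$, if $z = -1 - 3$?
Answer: $- \frac{1}{2251686250} \approx -4.4411 \cdot 10^{-10}$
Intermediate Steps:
$z = -4$
$A{\left(c \right)} = c^{2} - 4 c$ ($A{\left(c \right)} = \left(c c + 0\right) - 4 c = \left(c^{2} + 0\right) - 4 c = c^{2} - 4 c$)
$\frac{1}{\left(44654 + A{\left(87 \right)}\right) \left(J{\left(35 \right)} - 38016\right)} = \frac{1}{\left(44654 + 87 \left(-4 + 87\right)\right) \left(\left(-154\right) 35 - 38016\right)} = \frac{1}{\left(44654 + 87 \cdot 83\right) \left(-5390 - 38016\right)} = \frac{1}{\left(44654 + 7221\right) \left(-43406\right)} = \frac{1}{51875 \left(-43406\right)} = \frac{1}{-2251686250} = - \frac{1}{2251686250}$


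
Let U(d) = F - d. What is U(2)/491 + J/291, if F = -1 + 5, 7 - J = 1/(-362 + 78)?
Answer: 380629/13526068 ≈ 0.028140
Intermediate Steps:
J = 1989/284 (J = 7 - 1/(-362 + 78) = 7 - 1/(-284) = 7 - 1*(-1/284) = 7 + 1/284 = 1989/284 ≈ 7.0035)
F = 4
U(d) = 4 - d
U(2)/491 + J/291 = (4 - 1*2)/491 + (1989/284)/291 = (4 - 2)*(1/491) + (1989/284)*(1/291) = 2*(1/491) + 663/27548 = 2/491 + 663/27548 = 380629/13526068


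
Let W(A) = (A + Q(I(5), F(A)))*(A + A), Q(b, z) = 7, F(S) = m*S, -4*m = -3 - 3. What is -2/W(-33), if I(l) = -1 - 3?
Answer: -1/858 ≈ -0.0011655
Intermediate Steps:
m = 3/2 (m = -(-3 - 3)/4 = -¼*(-6) = 3/2 ≈ 1.5000)
F(S) = 3*S/2
I(l) = -4
W(A) = 2*A*(7 + A) (W(A) = (A + 7)*(A + A) = (7 + A)*(2*A) = 2*A*(7 + A))
-2/W(-33) = -2/(2*(-33)*(7 - 33)) = -2/(2*(-33)*(-26)) = -2/1716 = (1/1716)*(-2) = -1/858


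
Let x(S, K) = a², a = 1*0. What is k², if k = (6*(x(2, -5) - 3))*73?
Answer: 1726596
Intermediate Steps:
a = 0
x(S, K) = 0 (x(S, K) = 0² = 0)
k = -1314 (k = (6*(0 - 3))*73 = (6*(-3))*73 = -18*73 = -1314)
k² = (-1314)² = 1726596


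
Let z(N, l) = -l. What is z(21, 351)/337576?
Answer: -351/337576 ≈ -0.0010398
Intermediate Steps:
z(21, 351)/337576 = -1*351/337576 = -351*1/337576 = -351/337576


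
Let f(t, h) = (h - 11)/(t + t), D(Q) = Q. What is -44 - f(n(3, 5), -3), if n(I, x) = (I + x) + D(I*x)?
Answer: -1005/23 ≈ -43.696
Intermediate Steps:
n(I, x) = I + x + I*x (n(I, x) = (I + x) + I*x = I + x + I*x)
f(t, h) = (-11 + h)/(2*t) (f(t, h) = (-11 + h)/((2*t)) = (-11 + h)*(1/(2*t)) = (-11 + h)/(2*t))
-44 - f(n(3, 5), -3) = -44 - (-11 - 3)/(2*(3 + 5 + 3*5)) = -44 - (-14)/(2*(3 + 5 + 15)) = -44 - (-14)/(2*23) = -44 - 1*(-7/23) = -44 + 7/23 = -1005/23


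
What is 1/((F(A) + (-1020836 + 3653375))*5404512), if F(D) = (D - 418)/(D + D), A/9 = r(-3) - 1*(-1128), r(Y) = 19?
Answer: 3441/48957141349494448 ≈ 7.0286e-14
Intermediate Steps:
A = 10323 (A = 9*(19 - 1*(-1128)) = 9*(19 + 1128) = 9*1147 = 10323)
F(D) = (-418 + D)/(2*D) (F(D) = (-418 + D)/((2*D)) = (-418 + D)*(1/(2*D)) = (-418 + D)/(2*D))
1/((F(A) + (-1020836 + 3653375))*5404512) = 1/(((½)*(-418 + 10323)/10323 + (-1020836 + 3653375))*5404512) = (1/5404512)/((½)*(1/10323)*9905 + 2632539) = (1/5404512)/(9905/20646 + 2632539) = (1/5404512)/(54351410099/20646) = (20646/54351410099)*(1/5404512) = 3441/48957141349494448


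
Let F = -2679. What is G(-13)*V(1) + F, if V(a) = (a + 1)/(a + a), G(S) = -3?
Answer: -2682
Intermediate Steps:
V(a) = (1 + a)/(2*a) (V(a) = (1 + a)/((2*a)) = (1 + a)*(1/(2*a)) = (1 + a)/(2*a))
G(-13)*V(1) + F = -3*(1 + 1)/(2*1) - 2679 = -3*2/2 - 2679 = -3*1 - 2679 = -3 - 2679 = -2682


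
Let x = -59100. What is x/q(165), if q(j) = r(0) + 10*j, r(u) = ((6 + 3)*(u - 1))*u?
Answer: -394/11 ≈ -35.818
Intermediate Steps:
r(u) = u*(-9 + 9*u) (r(u) = (9*(-1 + u))*u = (-9 + 9*u)*u = u*(-9 + 9*u))
q(j) = 10*j (q(j) = 9*0*(-1 + 0) + 10*j = 9*0*(-1) + 10*j = 0 + 10*j = 10*j)
x/q(165) = -59100/(10*165) = -59100/1650 = -59100*1/1650 = -394/11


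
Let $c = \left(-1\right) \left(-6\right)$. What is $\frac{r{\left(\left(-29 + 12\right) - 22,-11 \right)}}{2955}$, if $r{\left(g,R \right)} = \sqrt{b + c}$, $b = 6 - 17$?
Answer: $\frac{i \sqrt{5}}{2955} \approx 0.00075671 i$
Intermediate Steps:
$b = -11$ ($b = 6 - 17 = -11$)
$c = 6$
$r{\left(g,R \right)} = i \sqrt{5}$ ($r{\left(g,R \right)} = \sqrt{-11 + 6} = \sqrt{-5} = i \sqrt{5}$)
$\frac{r{\left(\left(-29 + 12\right) - 22,-11 \right)}}{2955} = \frac{i \sqrt{5}}{2955}$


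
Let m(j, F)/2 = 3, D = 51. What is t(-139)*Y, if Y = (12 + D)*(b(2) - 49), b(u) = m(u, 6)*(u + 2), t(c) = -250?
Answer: 393750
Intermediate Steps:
m(j, F) = 6 (m(j, F) = 2*3 = 6)
b(u) = 12 + 6*u (b(u) = 6*(u + 2) = 6*(2 + u) = 12 + 6*u)
Y = -1575 (Y = (12 + 51)*((12 + 6*2) - 49) = 63*((12 + 12) - 49) = 63*(24 - 49) = 63*(-25) = -1575)
t(-139)*Y = -250*(-1575) = 393750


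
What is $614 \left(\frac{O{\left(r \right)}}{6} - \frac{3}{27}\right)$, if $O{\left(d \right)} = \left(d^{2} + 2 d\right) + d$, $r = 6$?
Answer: $\frac{49120}{9} \approx 5457.8$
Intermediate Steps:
$O{\left(d \right)} = d^{2} + 3 d$
$614 \left(\frac{O{\left(r \right)}}{6} - \frac{3}{27}\right) = 614 \left(\frac{6 \left(3 + 6\right)}{6} - \frac{3}{27}\right) = 614 \left(6 \cdot 9 \cdot \frac{1}{6} - \frac{1}{9}\right) = 614 \left(54 \cdot \frac{1}{6} - \frac{1}{9}\right) = 614 \left(9 - \frac{1}{9}\right) = 614 \cdot \frac{80}{9} = \frac{49120}{9}$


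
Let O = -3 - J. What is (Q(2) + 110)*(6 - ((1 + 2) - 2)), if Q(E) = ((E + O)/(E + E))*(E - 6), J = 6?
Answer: 585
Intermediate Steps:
O = -9 (O = -3 - 1*6 = -3 - 6 = -9)
Q(E) = (-9 + E)*(-6 + E)/(2*E) (Q(E) = ((E - 9)/(E + E))*(E - 6) = ((-9 + E)/((2*E)))*(-6 + E) = ((-9 + E)*(1/(2*E)))*(-6 + E) = ((-9 + E)/(2*E))*(-6 + E) = (-9 + E)*(-6 + E)/(2*E))
(Q(2) + 110)*(6 - ((1 + 2) - 2)) = ((½)*(54 + 2*(-15 + 2))/2 + 110)*(6 - ((1 + 2) - 2)) = ((½)*(½)*(54 + 2*(-13)) + 110)*(6 - (3 - 2)) = ((½)*(½)*(54 - 26) + 110)*(6 - 1*1) = ((½)*(½)*28 + 110)*(6 - 1) = (7 + 110)*5 = 117*5 = 585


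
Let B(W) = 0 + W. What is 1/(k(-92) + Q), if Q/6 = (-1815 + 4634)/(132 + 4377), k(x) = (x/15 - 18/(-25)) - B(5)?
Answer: -37575/250331 ≈ -0.15010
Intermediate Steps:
B(W) = W
k(x) = -107/25 + x/15 (k(x) = (x/15 - 18/(-25)) - 1*5 = (x*(1/15) - 18*(-1/25)) - 5 = (x/15 + 18/25) - 5 = (18/25 + x/15) - 5 = -107/25 + x/15)
Q = 5638/1503 (Q = 6*((-1815 + 4634)/(132 + 4377)) = 6*(2819/4509) = 5638/1503 ≈ 3.7512)
1/(k(-92) + Q) = 1/((-107/25 + (1/15)*(-92)) + 5638/1503) = 1/((-107/25 - 92/15) + 5638/1503) = 1/(-781/75 + 5638/1503) = 1/(-250331/37575) = -37575/250331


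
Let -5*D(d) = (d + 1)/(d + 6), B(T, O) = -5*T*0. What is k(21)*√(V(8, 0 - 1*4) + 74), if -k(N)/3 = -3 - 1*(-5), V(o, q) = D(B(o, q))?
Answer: -√66570/5 ≈ -51.602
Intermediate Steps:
B(T, O) = 0
D(d) = -(1 + d)/(5*(6 + d)) (D(d) = -(d + 1)/(5*(d + 6)) = -(1 + d)/(5*(6 + d)))
V(o, q) = -1/30 (V(o, q) = (-1 - 1*0)/(5*(6 + 0)) = (⅕)*(-1 + 0)/6 = (⅕)*(⅙)*(-1) = -1/30)
k(N) = -6 (k(N) = -3*(-3 - 1*(-5)) = -3*(-3 + 5) = -3*2 = -6)
k(21)*√(V(8, 0 - 1*4) + 74) = -6*√(-1/30 + 74) = -√66570/5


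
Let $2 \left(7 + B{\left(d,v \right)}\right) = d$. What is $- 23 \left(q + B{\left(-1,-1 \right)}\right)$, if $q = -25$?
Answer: $\frac{1495}{2} \approx 747.5$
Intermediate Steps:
$B{\left(d,v \right)} = -7 + \frac{d}{2}$
$- 23 \left(q + B{\left(-1,-1 \right)}\right) = - 23 \left(-25 + \left(-7 + \frac{1}{2} \left(-1\right)\right)\right) = - 23 \left(-25 - \frac{15}{2}\right) = \left(-23\right) \left(- \frac{65}{2}\right) = \frac{1495}{2}$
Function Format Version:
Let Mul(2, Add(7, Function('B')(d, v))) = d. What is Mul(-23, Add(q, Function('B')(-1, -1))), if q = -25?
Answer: Rational(1495, 2) ≈ 747.50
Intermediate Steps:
Function('B')(d, v) = Add(-7, Mul(Rational(1, 2), d))
Mul(-23, Add(q, Function('B')(-1, -1))) = Mul(-23, Add(-25, Add(-7, Mul(Rational(1, 2), -1)))) = Mul(-23, Add(-25, Add(-7, Rational(-1, 2)))) = Mul(-23, Add(-25, Rational(-15, 2))) = Mul(-23, Rational(-65, 2)) = Rational(1495, 2)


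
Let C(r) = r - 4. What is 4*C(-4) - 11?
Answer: -43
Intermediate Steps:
C(r) = -4 + r
4*C(-4) - 11 = 4*(-4 - 4) - 11 = 4*(-8) - 11 = -32 - 11 = -43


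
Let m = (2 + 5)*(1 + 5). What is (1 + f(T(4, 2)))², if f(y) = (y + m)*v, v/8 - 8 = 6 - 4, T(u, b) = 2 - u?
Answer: 10246401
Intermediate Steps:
m = 42 (m = 7*6 = 42)
v = 80 (v = 64 + 8*(6 - 4) = 64 + 8*2 = 64 + 16 = 80)
f(y) = 3360 + 80*y (f(y) = (y + 42)*80 = (42 + y)*80 = 3360 + 80*y)
(1 + f(T(4, 2)))² = (1 + (3360 + 80*(2 - 1*4)))² = (1 + (3360 + 80*(2 - 4)))² = (1 + (3360 + 80*(-2)))² = (1 + (3360 - 160))² = (1 + 3200)² = 3201² = 10246401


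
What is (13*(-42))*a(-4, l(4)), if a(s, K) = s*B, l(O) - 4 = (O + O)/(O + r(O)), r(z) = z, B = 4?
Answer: 8736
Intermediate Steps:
l(O) = 5 (l(O) = 4 + (O + O)/(O + O) = 4 + (2*O)/((2*O)) = 4 + (2*O)*(1/(2*O)) = 4 + 1 = 5)
a(s, K) = 4*s (a(s, K) = s*4 = 4*s)
(13*(-42))*a(-4, l(4)) = (13*(-42))*(4*(-4)) = -546*(-16) = 8736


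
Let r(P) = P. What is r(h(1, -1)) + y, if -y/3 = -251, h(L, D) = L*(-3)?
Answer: 750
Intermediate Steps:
h(L, D) = -3*L
y = 753 (y = -3*(-251) = 753)
r(h(1, -1)) + y = -3*1 + 753 = -3 + 753 = 750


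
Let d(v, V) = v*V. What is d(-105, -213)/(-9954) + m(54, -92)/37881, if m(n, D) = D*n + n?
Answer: -526821/221674 ≈ -2.3766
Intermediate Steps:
d(v, V) = V*v
m(n, D) = n + D*n
d(-105, -213)/(-9954) + m(54, -92)/37881 = -213*(-105)/(-9954) + (54*(1 - 92))/37881 = 22365*(-1/9954) + (54*(-91))*(1/37881) = -355/158 - 4914*1/37881 = -355/158 - 182/1403 = -526821/221674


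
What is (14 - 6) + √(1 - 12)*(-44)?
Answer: 8 - 44*I*√11 ≈ 8.0 - 145.93*I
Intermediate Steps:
(14 - 6) + √(1 - 12)*(-44) = 8 + √(-11)*(-44) = 8 + (I*√11)*(-44) = 8 - 44*I*√11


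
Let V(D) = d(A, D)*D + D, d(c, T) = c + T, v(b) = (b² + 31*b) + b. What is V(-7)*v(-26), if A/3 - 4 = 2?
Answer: 13104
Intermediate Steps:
A = 18 (A = 12 + 3*2 = 12 + 6 = 18)
v(b) = b² + 32*b
d(c, T) = T + c
V(D) = D + D*(18 + D) (V(D) = (D + 18)*D + D = (18 + D)*D + D = D*(18 + D) + D = D + D*(18 + D))
V(-7)*v(-26) = (-7*(19 - 7))*(-26*(32 - 26)) = (-7*12)*(-26*6) = -84*(-156) = 13104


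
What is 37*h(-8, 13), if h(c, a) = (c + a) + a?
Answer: 666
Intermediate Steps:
h(c, a) = c + 2*a (h(c, a) = (a + c) + a = c + 2*a)
37*h(-8, 13) = 37*(-8 + 2*13) = 37*(-8 + 26) = 37*18 = 666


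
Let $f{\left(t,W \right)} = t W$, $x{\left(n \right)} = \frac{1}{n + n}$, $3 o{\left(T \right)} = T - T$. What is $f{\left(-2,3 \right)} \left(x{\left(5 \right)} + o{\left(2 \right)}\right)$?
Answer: $- \frac{3}{5} \approx -0.6$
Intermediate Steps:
$o{\left(T \right)} = 0$ ($o{\left(T \right)} = \frac{T - T}{3} = \frac{1}{3} \cdot 0 = 0$)
$x{\left(n \right)} = \frac{1}{2 n}$
$f{\left(t,W \right)} = W t$
$f{\left(-2,3 \right)} \left(x{\left(5 \right)} + o{\left(2 \right)}\right) = 3 \left(-2\right) \left(\frac{1}{2 \cdot 5} + 0\right) = - 6 \left(\frac{1}{2} \cdot \frac{1}{5} + 0\right) = - 6 \left(\frac{1}{10} + 0\right) = \left(-6\right) \frac{1}{10} = - \frac{3}{5}$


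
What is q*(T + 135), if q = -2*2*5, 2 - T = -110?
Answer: -4940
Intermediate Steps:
T = 112 (T = 2 - 1*(-110) = 2 + 110 = 112)
q = -20 (q = -4*5 = -20)
q*(T + 135) = -20*(112 + 135) = -20*247 = -4940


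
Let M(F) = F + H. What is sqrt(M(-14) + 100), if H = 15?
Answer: sqrt(101) ≈ 10.050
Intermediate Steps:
M(F) = 15 + F (M(F) = F + 15 = 15 + F)
sqrt(M(-14) + 100) = sqrt((15 - 14) + 100) = sqrt(1 + 100) = sqrt(101)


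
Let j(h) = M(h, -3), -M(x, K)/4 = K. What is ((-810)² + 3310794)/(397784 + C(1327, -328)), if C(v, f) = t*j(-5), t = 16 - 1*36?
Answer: 1983447/198772 ≈ 9.9785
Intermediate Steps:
M(x, K) = -4*K
j(h) = 12 (j(h) = -4*(-3) = 12)
t = -20 (t = 16 - 36 = -20)
C(v, f) = -240 (C(v, f) = -20*12 = -240)
((-810)² + 3310794)/(397784 + C(1327, -328)) = ((-810)² + 3310794)/(397784 - 240) = (656100 + 3310794)/397544 = 3966894*(1/397544) = 1983447/198772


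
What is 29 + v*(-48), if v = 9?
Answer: -403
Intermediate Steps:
29 + v*(-48) = 29 + 9*(-48) = 29 - 432 = -403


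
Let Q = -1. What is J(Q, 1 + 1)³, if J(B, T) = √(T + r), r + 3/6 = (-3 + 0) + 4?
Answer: 5*√10/4 ≈ 3.9528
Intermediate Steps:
r = ½ (r = -½ + ((-3 + 0) + 4) = -½ + (-3 + 4) = -½ + 1 = ½ ≈ 0.50000)
J(B, T) = √(½ + T) (J(B, T) = √(T + ½) = √(½ + T))
J(Q, 1 + 1)³ = (√(2 + 4*(1 + 1))/2)³ = (√(2 + 4*2)/2)³ = (√(2 + 8)/2)³ = (√10/2)³ = 5*√10/4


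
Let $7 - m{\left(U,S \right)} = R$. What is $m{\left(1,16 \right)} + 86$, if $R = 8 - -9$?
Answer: $76$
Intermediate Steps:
$R = 17$ ($R = 8 + 9 = 17$)
$m{\left(U,S \right)} = -10$ ($m{\left(U,S \right)} = 7 - 17 = -10$)
$m{\left(1,16 \right)} + 86 = -10 + 86 = 76$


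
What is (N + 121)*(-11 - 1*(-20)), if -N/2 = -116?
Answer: 3177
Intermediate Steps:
N = 232 (N = -2*(-116) = 232)
(N + 121)*(-11 - 1*(-20)) = (232 + 121)*(-11 - 1*(-20)) = 353*(-11 + 20) = 353*9 = 3177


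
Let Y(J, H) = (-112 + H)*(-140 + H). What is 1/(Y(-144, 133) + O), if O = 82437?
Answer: 1/82290 ≈ 1.2152e-5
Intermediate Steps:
Y(J, H) = (-140 + H)*(-112 + H)
1/(Y(-144, 133) + O) = 1/((15680 + 133² - 252*133) + 82437) = 1/((15680 + 17689 - 33516) + 82437) = 1/(-147 + 82437) = 1/82290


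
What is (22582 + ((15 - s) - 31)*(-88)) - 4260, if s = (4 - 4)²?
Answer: 19730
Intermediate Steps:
s = 0 (s = 0² = 0)
(22582 + ((15 - s) - 31)*(-88)) - 4260 = (22582 + ((15 - 1*0) - 31)*(-88)) - 4260 = (22582 + ((15 + 0) - 31)*(-88)) - 4260 = (22582 + (15 - 31)*(-88)) - 4260 = (22582 - 16*(-88)) - 4260 = (22582 + 1408) - 4260 = 23990 - 4260 = 19730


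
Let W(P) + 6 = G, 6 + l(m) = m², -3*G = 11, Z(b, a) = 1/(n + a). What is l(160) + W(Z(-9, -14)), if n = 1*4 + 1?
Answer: 76753/3 ≈ 25584.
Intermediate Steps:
n = 5 (n = 4 + 1 = 5)
Z(b, a) = 1/(5 + a)
G = -11/3 (G = -⅓*11 = -11/3 ≈ -3.6667)
l(m) = -6 + m²
W(P) = -29/3 (W(P) = -6 - 11/3 = -29/3)
l(160) + W(Z(-9, -14)) = (-6 + 160²) - 29/3 = (-6 + 25600) - 29/3 = 25594 - 29/3 = 76753/3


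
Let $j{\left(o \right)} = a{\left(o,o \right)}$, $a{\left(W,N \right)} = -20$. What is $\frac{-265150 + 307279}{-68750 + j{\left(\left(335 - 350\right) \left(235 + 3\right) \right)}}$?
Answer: $- \frac{42129}{68770} \approx -0.61261$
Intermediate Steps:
$j{\left(o \right)} = -20$
$\frac{-265150 + 307279}{-68750 + j{\left(\left(335 - 350\right) \left(235 + 3\right) \right)}} = \frac{-265150 + 307279}{-68750 - 20} = \frac{42129}{-68770} = 42129 \left(- \frac{1}{68770}\right) = - \frac{42129}{68770}$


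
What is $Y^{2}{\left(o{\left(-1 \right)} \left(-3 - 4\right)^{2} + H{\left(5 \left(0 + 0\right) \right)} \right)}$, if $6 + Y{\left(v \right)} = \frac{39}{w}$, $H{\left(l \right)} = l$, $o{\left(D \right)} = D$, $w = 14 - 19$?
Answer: $\frac{4761}{25} \approx 190.44$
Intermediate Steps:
$w = -5$ ($w = 14 - 19 = -5$)
$Y{\left(v \right)} = - \frac{69}{5}$ ($Y{\left(v \right)} = -6 + \frac{39}{-5} = -6 + 39 \left(- \frac{1}{5}\right) = -6 - \frac{39}{5} = - \frac{69}{5}$)
$Y^{2}{\left(o{\left(-1 \right)} \left(-3 - 4\right)^{2} + H{\left(5 \left(0 + 0\right) \right)} \right)} = \left(- \frac{69}{5}\right)^{2} = \frac{4761}{25}$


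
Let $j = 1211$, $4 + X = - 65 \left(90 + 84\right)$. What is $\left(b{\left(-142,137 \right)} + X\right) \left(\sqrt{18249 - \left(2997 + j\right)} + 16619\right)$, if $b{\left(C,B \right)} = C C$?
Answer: $147078150 + 8850 \sqrt{14041} \approx 1.4813 \cdot 10^{8}$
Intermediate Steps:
$b{\left(C,B \right)} = C^{2}$
$X = -11314$ ($X = -4 - 65 \left(90 + 84\right) = -4 - 11310 = -11314$)
$\left(b{\left(-142,137 \right)} + X\right) \left(\sqrt{18249 - \left(2997 + j\right)} + 16619\right) = \left(\left(-142\right)^{2} - 11314\right) \left(\sqrt{18249 - 4208} + 16619\right) = \left(20164 - 11314\right) \left(\sqrt{18249 - 4208} + 16619\right) = 8850 \left(\sqrt{18249 - 4208} + 16619\right) = 8850 \left(\sqrt{14041} + 16619\right) = 8850 \left(16619 + \sqrt{14041}\right) = 147078150 + 8850 \sqrt{14041}$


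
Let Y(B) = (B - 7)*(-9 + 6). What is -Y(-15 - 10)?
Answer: -96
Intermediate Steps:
Y(B) = 21 - 3*B (Y(B) = (-7 + B)*(-3) = 21 - 3*B)
-Y(-15 - 10) = -(21 - 3*(-15 - 10)) = -(21 - 3*(-25)) = -(21 + 75) = -1*96 = -96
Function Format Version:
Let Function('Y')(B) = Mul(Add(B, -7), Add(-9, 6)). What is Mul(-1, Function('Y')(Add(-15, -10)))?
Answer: -96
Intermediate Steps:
Function('Y')(B) = Add(21, Mul(-3, B)) (Function('Y')(B) = Mul(Add(-7, B), -3) = Add(21, Mul(-3, B)))
Mul(-1, Function('Y')(Add(-15, -10))) = Mul(-1, Add(21, Mul(-3, Add(-15, -10)))) = Mul(-1, Add(21, Mul(-3, -25))) = Mul(-1, Add(21, 75)) = Mul(-1, 96) = -96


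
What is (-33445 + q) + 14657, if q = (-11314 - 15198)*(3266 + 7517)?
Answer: -285897684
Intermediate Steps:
q = -285878896 (q = -26512*10783 = -285878896)
(-33445 + q) + 14657 = (-33445 - 285878896) + 14657 = -285912341 + 14657 = -285897684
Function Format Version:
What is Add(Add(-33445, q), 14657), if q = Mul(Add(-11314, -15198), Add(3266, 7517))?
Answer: -285897684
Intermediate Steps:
q = -285878896 (q = Mul(-26512, 10783) = -285878896)
Add(Add(-33445, q), 14657) = Add(Add(-33445, -285878896), 14657) = Add(-285912341, 14657) = -285897684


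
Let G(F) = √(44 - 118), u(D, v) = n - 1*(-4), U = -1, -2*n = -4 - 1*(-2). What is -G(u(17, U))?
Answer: -I*√74 ≈ -8.6023*I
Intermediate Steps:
n = 1 (n = -(-4 - 1*(-2))/2 = -(-4 + 2)/2 = -½*(-2) = 1)
u(D, v) = 5 (u(D, v) = 1 - 1*(-4) = 1 + 4 = 5)
G(F) = I*√74 (G(F) = √(-74) = I*√74)
-G(u(17, U)) = -I*√74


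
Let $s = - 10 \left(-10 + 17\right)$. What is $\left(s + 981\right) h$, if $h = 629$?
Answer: $573019$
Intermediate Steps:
$s = -70$ ($s = \left(-10\right) 7 = -70$)
$\left(s + 981\right) h = \left(-70 + 981\right) 629 = 911 \cdot 629 = 573019$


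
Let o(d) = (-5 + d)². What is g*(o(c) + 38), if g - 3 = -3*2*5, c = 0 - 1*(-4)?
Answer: -1053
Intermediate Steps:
c = 4 (c = 0 + 4 = 4)
g = -27 (g = 3 - 3*2*5 = 3 - 6*5 = 3 - 30 = -27)
g*(o(c) + 38) = -27*((-5 + 4)² + 38) = -27*((-1)² + 38) = -27*(1 + 38) = -27*39 = -1053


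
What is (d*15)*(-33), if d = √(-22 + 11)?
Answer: -495*I*√11 ≈ -1641.7*I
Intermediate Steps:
d = I*√11 (d = √(-11) = I*√11 ≈ 3.3166*I)
(d*15)*(-33) = ((I*√11)*15)*(-33) = (15*I*√11)*(-33) = -495*I*√11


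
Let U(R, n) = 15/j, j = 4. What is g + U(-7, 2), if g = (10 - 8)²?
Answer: 31/4 ≈ 7.7500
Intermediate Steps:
U(R, n) = 15/4
g = 4 (g = 2² = 4)
g + U(-7, 2) = 4 + 15/4 = 31/4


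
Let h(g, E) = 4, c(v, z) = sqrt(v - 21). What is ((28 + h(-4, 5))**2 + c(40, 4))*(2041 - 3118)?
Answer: -1102848 - 1077*sqrt(19) ≈ -1.1075e+6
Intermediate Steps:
c(v, z) = sqrt(-21 + v)
((28 + h(-4, 5))**2 + c(40, 4))*(2041 - 3118) = ((28 + 4)**2 + sqrt(-21 + 40))*(2041 - 3118) = (32**2 + sqrt(19))*(-1077) = (1024 + sqrt(19))*(-1077) = -1102848 - 1077*sqrt(19)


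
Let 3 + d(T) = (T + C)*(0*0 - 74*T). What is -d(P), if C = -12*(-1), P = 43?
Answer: 175013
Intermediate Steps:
C = 12
d(T) = -3 - 74*T*(12 + T) (d(T) = -3 + (T + 12)*(0*0 - 74*T) = -3 + (12 + T)*(0 - 74*T) = -3 + (12 + T)*(-74*T) = -3 - 74*T*(12 + T))
-d(P) = -(-3 - 888*43 - 74*43²) = -(-3 - 38184 - 74*1849) = -(-3 - 38184 - 136826) = -1*(-175013) = 175013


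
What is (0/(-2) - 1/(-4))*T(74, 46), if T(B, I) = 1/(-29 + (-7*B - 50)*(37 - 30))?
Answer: -1/16020 ≈ -6.2422e-5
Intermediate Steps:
T(B, I) = 1/(-379 - 49*B) (T(B, I) = 1/(-29 + (-50 - 7*B)*7) = 1/(-29 + (-350 - 49*B)) = 1/(-379 - 49*B))
(0/(-2) - 1/(-4))*T(74, 46) = (0/(-2) - 1/(-4))*(-1/(379 + 49*74)) = (0*(-½) - 1*(-¼))*(-1/(379 + 3626)) = (0 + ¼)*(-1/4005) = (-1*1/4005)/4 = (¼)*(-1/4005) = -1/16020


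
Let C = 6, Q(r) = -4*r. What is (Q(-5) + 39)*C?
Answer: 354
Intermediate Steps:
(Q(-5) + 39)*C = (-4*(-5) + 39)*6 = (20 + 39)*6 = 59*6 = 354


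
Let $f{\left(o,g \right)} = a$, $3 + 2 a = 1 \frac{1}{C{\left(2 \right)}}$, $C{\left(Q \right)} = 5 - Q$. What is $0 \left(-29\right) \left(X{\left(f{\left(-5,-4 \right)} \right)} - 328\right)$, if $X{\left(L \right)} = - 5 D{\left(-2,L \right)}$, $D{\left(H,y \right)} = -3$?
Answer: $0$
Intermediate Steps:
$a = - \frac{4}{3}$ ($a = - \frac{3}{2} + \frac{1 \frac{1}{5 - 2}}{2} = - \frac{3}{2} + \frac{1 \cdot \frac{1}{3}}{2} = - \frac{3}{2} + \frac{1}{2} \cdot \frac{1}{3} = - \frac{3}{2} + \frac{1}{6} = - \frac{4}{3} \approx -1.3333$)
$f{\left(o,g \right)} = - \frac{4}{3}$
$X{\left(L \right)} = 15$ ($X{\left(L \right)} = \left(-5\right) \left(-3\right) = 15$)
$0 \left(-29\right) \left(X{\left(f{\left(-5,-4 \right)} \right)} - 328\right) = 0 \left(-29\right) \left(15 - 328\right) = 0 \left(-313\right) = 0$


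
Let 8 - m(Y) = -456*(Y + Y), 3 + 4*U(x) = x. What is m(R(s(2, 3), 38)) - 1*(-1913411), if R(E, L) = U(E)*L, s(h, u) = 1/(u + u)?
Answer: 1888871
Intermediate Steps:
U(x) = -¾ + x/4
s(h, u) = 1/(2*u)
R(E, L) = L*(-¾ + E/4) (R(E, L) = (-¾ + E/4)*L = L*(-¾ + E/4))
m(Y) = 8 + 912*Y (m(Y) = 8 - (-456)*(Y + Y) = 8 - (-456)*2*Y = 8 - (-912)*Y = 8 + 912*Y)
m(R(s(2, 3), 38)) - 1*(-1913411) = (8 + 912*((¼)*38*(-3 + (½)/3))) - 1*(-1913411) = (8 + 912*((¼)*38*(-3 + (½)*(⅓)))) + 1913411 = (8 + 912*((¼)*38*(-3 + ⅙))) + 1913411 = (8 + 912*((¼)*38*(-17/6))) + 1913411 = (8 + 912*(-323/12)) + 1913411 = (8 - 24548) + 1913411 = -24540 + 1913411 = 1888871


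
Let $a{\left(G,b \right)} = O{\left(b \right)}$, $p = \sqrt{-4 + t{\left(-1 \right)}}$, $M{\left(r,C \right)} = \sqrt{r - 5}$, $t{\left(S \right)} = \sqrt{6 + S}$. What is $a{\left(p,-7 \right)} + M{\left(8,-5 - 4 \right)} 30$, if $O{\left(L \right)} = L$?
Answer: $-7 + 30 \sqrt{3} \approx 44.962$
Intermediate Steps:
$M{\left(r,C \right)} = \sqrt{-5 + r}$
$p = \sqrt{-4 + \sqrt{5}}$ ($p = \sqrt{-4 + \sqrt{6 - 1}} = \sqrt{-4 + \sqrt{5}} \approx 1.3281 i$)
$a{\left(G,b \right)} = b$
$a{\left(p,-7 \right)} + M{\left(8,-5 - 4 \right)} 30 = -7 + \sqrt{-5 + 8} \cdot 30 = -7 + \sqrt{3} \cdot 30 = -7 + 30 \sqrt{3}$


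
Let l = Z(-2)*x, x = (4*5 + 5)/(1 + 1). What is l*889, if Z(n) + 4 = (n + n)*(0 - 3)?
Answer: 88900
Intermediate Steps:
Z(n) = -4 - 6*n (Z(n) = -4 + (n + n)*(0 - 3) = -4 + (2*n)*(-3) = -4 - 6*n)
x = 25/2 (x = (20 + 5)/2 = 25*(½) = 25/2 ≈ 12.500)
l = 100 (l = (-4 - 6*(-2))*(25/2) = (-4 + 12)*(25/2) = 8*(25/2) = 100)
l*889 = 100*889 = 88900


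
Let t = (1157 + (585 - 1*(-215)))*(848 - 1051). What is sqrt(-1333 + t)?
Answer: 2*I*sqrt(99651) ≈ 631.35*I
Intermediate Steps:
t = -397271 (t = (1157 + (585 + 215))*(-203) = (1157 + 800)*(-203) = 1957*(-203) = -397271)
sqrt(-1333 + t) = sqrt(-1333 - 397271) = sqrt(-398604) = 2*I*sqrt(99651)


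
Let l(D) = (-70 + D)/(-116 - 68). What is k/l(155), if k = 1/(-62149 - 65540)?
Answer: 184/10853565 ≈ 1.6953e-5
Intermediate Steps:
l(D) = 35/92 - D/184 (l(D) = (-70 + D)/(-184) = (-70 + D)*(-1/184) = 35/92 - D/184)
k = -1/127689 (k = 1/(-127689) = -1/127689 ≈ -7.8315e-6)
k/l(155) = -1/(127689*(35/92 - 1/184*155)) = -1/(127689*(35/92 - 155/184)) = -1/(127689*(-85/184)) = -1/127689*(-184/85) = 184/10853565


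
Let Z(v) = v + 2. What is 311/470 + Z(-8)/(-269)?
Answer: 86479/126430 ≈ 0.68401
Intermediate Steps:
Z(v) = 2 + v
311/470 + Z(-8)/(-269) = 311/470 + (2 - 8)/(-269) = 311*(1/470) - 6*(-1/269) = 311/470 + 6/269 = 86479/126430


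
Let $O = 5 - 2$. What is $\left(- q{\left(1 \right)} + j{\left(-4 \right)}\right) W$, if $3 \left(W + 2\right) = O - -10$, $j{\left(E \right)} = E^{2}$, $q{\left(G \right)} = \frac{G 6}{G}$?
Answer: $\frac{70}{3} \approx 23.333$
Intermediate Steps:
$q{\left(G \right)} = 6$ ($q{\left(G \right)} = \frac{6 G}{G} = 6$)
$O = 3$
$W = \frac{7}{3}$ ($W = -2 + \frac{3 - -10}{3} = -2 + \frac{3 + 10}{3} = -2 + \frac{1}{3} \cdot 13 = -2 + \frac{13}{3} = \frac{7}{3} \approx 2.3333$)
$\left(- q{\left(1 \right)} + j{\left(-4 \right)}\right) W = \left(\left(-1\right) 6 + \left(-4\right)^{2}\right) \frac{7}{3} = \left(-6 + 16\right) \frac{7}{3} = 10 \cdot \frac{7}{3} = \frac{70}{3}$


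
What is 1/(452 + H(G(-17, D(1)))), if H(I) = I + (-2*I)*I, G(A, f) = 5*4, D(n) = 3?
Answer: -1/328 ≈ -0.0030488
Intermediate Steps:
G(A, f) = 20
H(I) = I - 2*I**2
1/(452 + H(G(-17, D(1)))) = 1/(452 + 20*(1 - 2*20)) = 1/(452 + 20*(1 - 40)) = 1/(452 + 20*(-39)) = 1/(452 - 780) = 1/(-328) = -1/328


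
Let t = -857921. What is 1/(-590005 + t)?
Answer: -1/1447926 ≈ -6.9064e-7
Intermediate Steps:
1/(-590005 + t) = 1/(-590005 - 857921) = 1/(-1447926) = -1/1447926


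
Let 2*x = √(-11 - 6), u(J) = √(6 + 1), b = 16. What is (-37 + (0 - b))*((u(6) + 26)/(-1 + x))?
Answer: 53*(26 + √7)/(1 - I*√17/2) ≈ 289.19 + 596.17*I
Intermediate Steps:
u(J) = √7
x = I*√17/2 (x = √(-11 - 6)/2 = √(-17)/2 = (I*√17)/2 = I*√17/2 ≈ 2.0616*I)
(-37 + (0 - b))*((u(6) + 26)/(-1 + x)) = (-37 + (0 - 1*16))*((√7 + 26)/(-1 + I*√17/2)) = (-37 + (0 - 16))*((26 + √7)/(-1 + I*√17/2)) = (-37 - 16)*((26 + √7)/(-1 + I*√17/2)) = -53*(26 + √7)/(-1 + I*√17/2)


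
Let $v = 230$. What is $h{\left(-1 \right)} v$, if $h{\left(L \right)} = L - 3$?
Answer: $-920$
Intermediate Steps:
$h{\left(L \right)} = -3 + L$ ($h{\left(L \right)} = L - 3 = -3 + L$)
$h{\left(-1 \right)} v = \left(-3 - 1\right) 230 = \left(-4\right) 230 = -920$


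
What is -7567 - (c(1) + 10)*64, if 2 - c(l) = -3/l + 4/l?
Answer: -8271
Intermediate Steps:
c(l) = 2 - 1/l (c(l) = 2 - (-3/l + 4/l) = 2 - 1/l)
-7567 - (c(1) + 10)*64 = -7567 - ((2 - 1/1) + 10)*64 = -7567 - ((2 - 1*1) + 10)*64 = -7567 - ((2 - 1) + 10)*64 = -7567 - (1 + 10)*64 = -7567 - 11*64 = -7567 - 1*704 = -7567 - 704 = -8271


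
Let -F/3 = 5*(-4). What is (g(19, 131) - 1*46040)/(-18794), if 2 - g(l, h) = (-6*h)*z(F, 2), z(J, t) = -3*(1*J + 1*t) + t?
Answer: 95331/9397 ≈ 10.145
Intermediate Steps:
F = 60 (F = -15*(-4) = -3*(-20) = 60)
z(J, t) = -3*J - 2*t (z(J, t) = -3*(J + t) + t = (-3*J - 3*t) + t = -3*J - 2*t)
g(l, h) = 2 - 1104*h (g(l, h) = 2 - (-6*h)*(-3*60 - 2*2) = 2 - (-6*h)*(-180 - 4) = 2 - (-6*h)*(-184) = 2 - 1104*h)
(g(19, 131) - 1*46040)/(-18794) = ((2 - 1104*131) - 1*46040)/(-18794) = ((2 - 144624) - 46040)*(-1/18794) = (-144622 - 46040)*(-1/18794) = -190662*(-1/18794) = 95331/9397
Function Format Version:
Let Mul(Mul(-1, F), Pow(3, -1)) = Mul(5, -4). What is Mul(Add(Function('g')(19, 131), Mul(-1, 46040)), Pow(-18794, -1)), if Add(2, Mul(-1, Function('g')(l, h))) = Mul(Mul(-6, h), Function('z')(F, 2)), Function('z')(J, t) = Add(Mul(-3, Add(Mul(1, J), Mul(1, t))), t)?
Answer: Rational(95331, 9397) ≈ 10.145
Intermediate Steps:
F = 60 (F = Mul(-3, Mul(5, -4)) = Mul(-3, -20) = 60)
Function('z')(J, t) = Add(Mul(-3, J), Mul(-2, t)) (Function('z')(J, t) = Add(Mul(-3, Add(J, t)), t) = Add(Add(Mul(-3, J), Mul(-3, t)), t) = Add(Mul(-3, J), Mul(-2, t)))
Function('g')(l, h) = Add(2, Mul(-1104, h)) (Function('g')(l, h) = Add(2, Mul(-1, Mul(Mul(-6, h), Add(Mul(-3, 60), Mul(-2, 2))))) = Add(2, Mul(-1, Mul(Mul(-6, h), Add(-180, -4)))) = Add(2, Mul(-1, Mul(Mul(-6, h), -184))) = Add(2, Mul(-1, Mul(1104, h))) = Add(2, Mul(-1104, h)))
Mul(Add(Function('g')(19, 131), Mul(-1, 46040)), Pow(-18794, -1)) = Mul(Add(Add(2, Mul(-1104, 131)), Mul(-1, 46040)), Pow(-18794, -1)) = Mul(Add(Add(2, -144624), -46040), Rational(-1, 18794)) = Mul(Add(-144622, -46040), Rational(-1, 18794)) = Mul(-190662, Rational(-1, 18794)) = Rational(95331, 9397)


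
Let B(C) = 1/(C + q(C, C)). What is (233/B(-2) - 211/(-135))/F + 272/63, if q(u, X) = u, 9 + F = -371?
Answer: 127877/18900 ≈ 6.7660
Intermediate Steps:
F = -380 (F = -9 - 371 = -380)
B(C) = 1/(2*C) (B(C) = 1/(C + C) = 1/(2*C))
(233/B(-2) - 211/(-135))/F + 272/63 = (233/(((½)/(-2))) - 211/(-135))/(-380) + 272/63 = (233/(((½)*(-½))) - 211*(-1/135))*(-1/380) + 272*(1/63) = (233/(-¼) + 211/135)*(-1/380) + 272/63 = (233*(-4) + 211/135)*(-1/380) + 272/63 = (-932 + 211/135)*(-1/380) + 272/63 = -125609/135*(-1/380) + 272/63 = 6611/2700 + 272/63 = 127877/18900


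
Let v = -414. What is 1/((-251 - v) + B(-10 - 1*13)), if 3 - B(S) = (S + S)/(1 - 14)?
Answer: 13/2112 ≈ 0.0061553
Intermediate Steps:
B(S) = 3 + 2*S/13 (B(S) = 3 - (S + S)/(1 - 14) = 3 - 2*S/(-13) = 3 - 2*S*(-1)/13 = 3 - (-2)*S/13 = 3 + 2*S/13)
1/((-251 - v) + B(-10 - 1*13)) = 1/((-251 - 1*(-414)) + (3 + 2*(-10 - 1*13)/13)) = 1/((-251 + 414) + (3 + 2*(-10 - 13)/13)) = 1/(163 + (3 + (2/13)*(-23))) = 1/(163 + (3 - 46/13)) = 1/(163 - 7/13) = 1/(2112/13) = 13/2112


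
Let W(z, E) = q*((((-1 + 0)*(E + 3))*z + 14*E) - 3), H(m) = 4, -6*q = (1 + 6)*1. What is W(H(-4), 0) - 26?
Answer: -17/2 ≈ -8.5000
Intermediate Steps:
q = -7/6 (q = -(1 + 6)/6 = -7/6 ≈ -1.1667)
W(z, E) = 7/2 - 49*E/3 - 7*z*(-3 - E)/6 (W(z, E) = -7*((((-1 + 0)*(E + 3))*z + 14*E) - 3)/6 = -7*(((-(3 + E))*z + 14*E) - 3)/6 = -7*(((-3 - E)*z + 14*E) - 3)/6 = -7*((z*(-3 - E) + 14*E) - 3)/6 = -7*((14*E + z*(-3 - E)) - 3)/6 = -7*(-3 + 14*E + z*(-3 - E))/6 = 7/2 - 49*E/3 - 7*z*(-3 - E)/6)
W(H(-4), 0) - 26 = (7/2 - 49/3*0 + (7/2)*4 + (7/6)*0*4) - 26 = (7/2 + 0 + 14 + 0) - 26 = 35/2 - 26 = -17/2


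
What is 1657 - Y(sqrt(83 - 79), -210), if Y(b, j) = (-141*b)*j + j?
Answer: -57353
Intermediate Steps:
Y(b, j) = j - 141*b*j (Y(b, j) = -141*b*j + j = j - 141*b*j)
1657 - Y(sqrt(83 - 79), -210) = 1657 - (-210)*(1 - 141*sqrt(83 - 79)) = 1657 - (-210)*(1 - 141*sqrt(4)) = 1657 - (-210)*(1 - 141*2) = 1657 - (-210)*(1 - 282) = 1657 - (-210)*(-281) = 1657 - 1*59010 = 1657 - 59010 = -57353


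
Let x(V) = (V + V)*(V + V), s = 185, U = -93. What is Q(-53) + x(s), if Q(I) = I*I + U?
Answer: 139616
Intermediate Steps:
Q(I) = -93 + I² (Q(I) = I*I - 93 = I² - 93 = -93 + I²)
x(V) = 4*V² (x(V) = (2*V)*(2*V) = 4*V²)
Q(-53) + x(s) = (-93 + (-53)²) + 4*185² = (-93 + 2809) + 4*34225 = 2716 + 136900 = 139616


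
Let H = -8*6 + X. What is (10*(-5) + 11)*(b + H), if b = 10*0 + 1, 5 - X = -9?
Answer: 1287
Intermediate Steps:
X = 14 (X = 5 - 1*(-9) = 5 + 9 = 14)
H = -34 (H = -8*6 + 14 = -48 + 14 = -34)
b = 1 (b = 0 + 1 = 1)
(10*(-5) + 11)*(b + H) = (10*(-5) + 11)*(1 - 34) = (-50 + 11)*(-33) = -39*(-33) = 1287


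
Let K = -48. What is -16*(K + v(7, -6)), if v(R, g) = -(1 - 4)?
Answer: 720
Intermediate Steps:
v(R, g) = 3 (v(R, g) = -1*(-3) = 3)
-16*(K + v(7, -6)) = -16*(-48 + 3) = -16*(-45) = 720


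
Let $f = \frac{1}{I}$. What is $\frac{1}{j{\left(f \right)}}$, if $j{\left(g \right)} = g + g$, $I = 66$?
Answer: $33$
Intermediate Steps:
$f = \frac{1}{66} \approx 0.015152$
$j{\left(g \right)} = 2 g$
$\frac{1}{j{\left(f \right)}} = \frac{1}{2 \cdot \frac{1}{66}} = \frac{1}{\frac{1}{33}} = 33$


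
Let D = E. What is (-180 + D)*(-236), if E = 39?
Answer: 33276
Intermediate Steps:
D = 39
(-180 + D)*(-236) = (-180 + 39)*(-236) = -141*(-236) = 33276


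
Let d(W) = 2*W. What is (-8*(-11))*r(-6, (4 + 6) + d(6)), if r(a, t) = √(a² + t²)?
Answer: 176*√130 ≈ 2006.7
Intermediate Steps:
(-8*(-11))*r(-6, (4 + 6) + d(6)) = (-8*(-11))*√((-6)² + ((4 + 6) + 2*6)²) = 88*√(36 + (10 + 12)²) = 88*√(36 + 22²) = 88*√(36 + 484) = 88*√520 = 88*(2*√130) = 176*√130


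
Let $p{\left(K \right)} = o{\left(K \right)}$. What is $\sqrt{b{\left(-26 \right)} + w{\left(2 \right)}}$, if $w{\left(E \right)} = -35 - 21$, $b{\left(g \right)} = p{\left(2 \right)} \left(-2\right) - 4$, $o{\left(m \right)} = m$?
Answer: $8 i \approx 8.0 i$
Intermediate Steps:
$p{\left(K \right)} = K$
$b{\left(g \right)} = -8$ ($b{\left(g \right)} = 2 \left(-2\right) - 4 = -4 - 4 = -8$)
$w{\left(E \right)} = -56$ ($w{\left(E \right)} = -35 - 21 = -56$)
$\sqrt{b{\left(-26 \right)} + w{\left(2 \right)}} = \sqrt{-8 - 56} = \sqrt{-64} = 8 i$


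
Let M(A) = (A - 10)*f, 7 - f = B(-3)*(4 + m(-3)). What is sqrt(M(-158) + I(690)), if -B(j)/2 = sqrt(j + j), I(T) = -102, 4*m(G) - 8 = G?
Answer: 3*sqrt(-142 - 196*I*sqrt(6)) ≈ 40.174 - 53.777*I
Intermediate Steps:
m(G) = 2 + G/4
B(j) = -2*sqrt(2)*sqrt(j) (B(j) = -2*sqrt(j + j) = -2*sqrt(2)*sqrt(j))
f = 7 + 21*I*sqrt(6)/2 (f = 7 - (-2*sqrt(2)*sqrt(-3))*(4 + (2 + (1/4)*(-3))) = 7 - (-2*sqrt(2)*I*sqrt(3))*(4 + (2 - 3/4)) = 7 - (-2*I*sqrt(6))*(4 + 5/4) = 7 - (-2*I*sqrt(6))*21/4 = 7 - (-21)*I*sqrt(6)/2 = 7 + 21*I*sqrt(6)/2 ≈ 7.0 + 25.72*I)
M(A) = (-10 + A)*(7 + 21*I*sqrt(6)/2) (M(A) = (A - 10)*(7 + 21*I*sqrt(6)/2) = (-10 + A)*(7 + 21*I*sqrt(6)/2))
sqrt(M(-158) + I(690)) = sqrt(7*(-10 - 158)*(2 + 3*I*sqrt(6))/2 - 102) = sqrt((7/2)*(-168)*(2 + 3*I*sqrt(6)) - 102) = sqrt((-1176 - 1764*I*sqrt(6)) - 102) = sqrt(-1278 - 1764*I*sqrt(6))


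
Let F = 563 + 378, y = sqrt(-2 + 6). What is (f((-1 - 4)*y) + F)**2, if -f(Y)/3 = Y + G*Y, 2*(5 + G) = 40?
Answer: 2019241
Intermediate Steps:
G = 15 (G = -5 + (1/2)*40 = -5 + 20 = 15)
y = 2 (y = sqrt(4) = 2)
f(Y) = -48*Y (f(Y) = -3*(Y + 15*Y) = -48*Y)
F = 941
(f((-1 - 4)*y) + F)**2 = (-48*(-1 - 4)*2 + 941)**2 = (-(-240)*2 + 941)**2 = (-48*(-10) + 941)**2 = (480 + 941)**2 = 1421**2 = 2019241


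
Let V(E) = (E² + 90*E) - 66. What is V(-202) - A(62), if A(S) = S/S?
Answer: 22557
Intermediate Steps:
A(S) = 1
V(E) = -66 + E² + 90*E
V(-202) - A(62) = (-66 + (-202)² + 90*(-202)) - 1*1 = (-66 + 40804 - 18180) - 1 = 22558 - 1 = 22557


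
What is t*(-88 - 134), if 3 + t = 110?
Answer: -23754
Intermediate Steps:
t = 107 (t = -3 + 110 = 107)
t*(-88 - 134) = 107*(-88 - 134) = 107*(-222) = -23754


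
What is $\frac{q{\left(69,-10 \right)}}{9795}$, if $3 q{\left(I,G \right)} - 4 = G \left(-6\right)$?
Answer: $\frac{64}{29385} \approx 0.002178$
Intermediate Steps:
$q{\left(I,G \right)} = \frac{4}{3} - 2 G$ ($q{\left(I,G \right)} = \frac{4}{3} + \frac{G \left(-6\right)}{3} = \frac{4}{3} + \frac{\left(-6\right) G}{3} = \frac{4}{3} - 2 G$)
$\frac{q{\left(69,-10 \right)}}{9795} = \frac{\frac{4}{3} - -20}{9795} = \left(\frac{4}{3} + 20\right) \frac{1}{9795} = \frac{64}{3} \cdot \frac{1}{9795} = \frac{64}{29385}$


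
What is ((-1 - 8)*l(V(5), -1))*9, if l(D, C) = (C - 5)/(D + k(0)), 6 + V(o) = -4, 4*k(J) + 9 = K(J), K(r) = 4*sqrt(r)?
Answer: -1944/49 ≈ -39.673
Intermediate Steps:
k(J) = -9/4 + sqrt(J) (k(J) = -9/4 + (4*sqrt(J))/4 = -9/4 + sqrt(J))
V(o) = -10 (V(o) = -6 - 4 = -10)
l(D, C) = (-5 + C)/(-9/4 + D) (l(D, C) = (C - 5)/(D + (-9/4 + sqrt(0))) = (-5 + C)/(D + (-9/4 + 0)) = (-5 + C)/(D - 9/4) = (-5 + C)/(-9/4 + D))
((-1 - 8)*l(V(5), -1))*9 = ((-1 - 8)*(4*(-5 - 1)/(-9 + 4*(-10))))*9 = -36*(-6)/(-9 - 40)*9 = -36*(-6)/(-49)*9 = -36*(-1)*(-6)/49*9 = -9*24/49*9 = -216/49*9 = -1944/49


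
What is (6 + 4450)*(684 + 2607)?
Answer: 14664696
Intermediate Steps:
(6 + 4450)*(684 + 2607) = 4456*3291 = 14664696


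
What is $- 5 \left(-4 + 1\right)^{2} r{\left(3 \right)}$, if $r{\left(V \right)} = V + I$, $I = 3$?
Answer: $-270$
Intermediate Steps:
$r{\left(V \right)} = 3 + V$ ($r{\left(V \right)} = V + 3 = 3 + V$)
$- 5 \left(-4 + 1\right)^{2} r{\left(3 \right)} = - 5 \left(-4 + 1\right)^{2} \left(3 + 3\right) = - 5 \left(-3\right)^{2} \cdot 6 = \left(-5\right) 9 \cdot 6 = \left(-45\right) 6 = -270$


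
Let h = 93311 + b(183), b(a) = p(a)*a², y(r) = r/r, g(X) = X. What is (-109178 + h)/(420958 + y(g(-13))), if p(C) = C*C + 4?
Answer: 160233030/60137 ≈ 2664.5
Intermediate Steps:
y(r) = 1
p(C) = 4 + C² (p(C) = C² + 4 = 4 + C²)
b(a) = a²*(4 + a²) (b(a) = (4 + a²)*a² = a²*(4 + a²))
h = 1121740388 (h = 93311 + 183²*(4 + 183²) = 93311 + 33489*(4 + 33489) = 93311 + 33489*33493 = 93311 + 1121647077 = 1121740388)
(-109178 + h)/(420958 + y(g(-13))) = (-109178 + 1121740388)/(420958 + 1) = 1121631210/420959 = 1121631210*(1/420959) = 160233030/60137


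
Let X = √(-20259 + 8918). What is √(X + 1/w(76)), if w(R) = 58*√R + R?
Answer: √(1/(76 + 116*√19) + I*√11341) ≈ 7.2971 + 7.297*I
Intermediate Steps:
w(R) = R + 58*√R
X = I*√11341 (X = √(-11341) = I*√11341 ≈ 106.49*I)
√(X + 1/w(76)) = √(I*√11341 + 1/(76 + 58*√76)) = √(I*√11341 + 1/(76 + 58*(2*√19))) = √(I*√11341 + 1/(76 + 116*√19)) = √(1/(76 + 116*√19) + I*√11341)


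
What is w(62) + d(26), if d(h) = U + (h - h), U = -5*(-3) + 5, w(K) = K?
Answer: 82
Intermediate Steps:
U = 20 (U = 15 + 5 = 20)
d(h) = 20 (d(h) = 20 + (h - h) = 20 + 0 = 20)
w(62) + d(26) = 62 + 20 = 82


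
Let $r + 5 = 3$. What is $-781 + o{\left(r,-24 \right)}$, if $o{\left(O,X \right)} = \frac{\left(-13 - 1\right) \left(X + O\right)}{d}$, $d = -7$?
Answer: $-833$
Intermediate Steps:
$r = -2$ ($r = -5 + 3 = -2$)
$o{\left(O,X \right)} = 2 O + 2 X$ ($o{\left(O,X \right)} = \frac{\left(-13 - 1\right) \left(X + O\right)}{-7} = - 14 \left(O + X\right) \left(- \frac{1}{7}\right) = \left(- 14 O - 14 X\right) \left(- \frac{1}{7}\right) = 2 O + 2 X$)
$-781 + o{\left(r,-24 \right)} = -781 + \left(2 \left(-2\right) + 2 \left(-24\right)\right) = -781 - 52 = -833$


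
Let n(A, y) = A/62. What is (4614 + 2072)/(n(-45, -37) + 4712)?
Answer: 414532/292099 ≈ 1.4191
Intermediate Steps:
n(A, y) = A/62 (n(A, y) = A*(1/62) = A/62)
(4614 + 2072)/(n(-45, -37) + 4712) = (4614 + 2072)/((1/62)*(-45) + 4712) = 6686/(-45/62 + 4712) = 6686/(292099/62) = 6686*(62/292099) = 414532/292099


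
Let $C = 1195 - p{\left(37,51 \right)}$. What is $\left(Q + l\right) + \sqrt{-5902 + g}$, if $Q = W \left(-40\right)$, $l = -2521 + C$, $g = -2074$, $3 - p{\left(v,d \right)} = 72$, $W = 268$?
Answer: $-11977 + 2 i \sqrt{1994} \approx -11977.0 + 89.308 i$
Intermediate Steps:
$p{\left(v,d \right)} = -69$ ($p{\left(v,d \right)} = 3 - 72 = -69$)
$C = 1264$ ($C = 1195 - -69 = 1195 + 69 = 1264$)
$l = -1257$ ($l = -2521 + 1264 = -1257$)
$Q = -10720$ ($Q = 268 \left(-40\right) = -10720$)
$\left(Q + l\right) + \sqrt{-5902 + g} = \left(-10720 - 1257\right) + \sqrt{-5902 - 2074} = -11977 + \sqrt{-7976} = -11977 + 2 i \sqrt{1994}$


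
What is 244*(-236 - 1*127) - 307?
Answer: -88879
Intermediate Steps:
244*(-236 - 1*127) - 307 = 244*(-236 - 127) - 307 = 244*(-363) - 307 = -88572 - 307 = -88879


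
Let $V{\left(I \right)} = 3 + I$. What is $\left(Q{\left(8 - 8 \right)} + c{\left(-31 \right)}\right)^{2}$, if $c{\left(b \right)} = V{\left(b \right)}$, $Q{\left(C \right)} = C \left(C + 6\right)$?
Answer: $784$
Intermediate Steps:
$Q{\left(C \right)} = C \left(6 + C\right)$
$c{\left(b \right)} = 3 + b$
$\left(Q{\left(8 - 8 \right)} + c{\left(-31 \right)}\right)^{2} = \left(\left(8 - 8\right) \left(6 + \left(8 - 8\right)\right) + \left(3 - 31\right)\right)^{2} = \left(\left(8 - 8\right) \left(6 + \left(8 - 8\right)\right) - 28\right)^{2} = \left(0 \left(6 + 0\right) - 28\right)^{2} = \left(0 \cdot 6 - 28\right)^{2} = \left(0 - 28\right)^{2} = \left(-28\right)^{2} = 784$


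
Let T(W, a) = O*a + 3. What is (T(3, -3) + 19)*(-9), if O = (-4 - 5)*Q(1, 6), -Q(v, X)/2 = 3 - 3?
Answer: -198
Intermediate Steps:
Q(v, X) = 0 (Q(v, X) = -2*(3 - 3) = -2*0 = 0)
O = 0 (O = (-4 - 5)*0 = -9*0 = 0)
T(W, a) = 3 (T(W, a) = 0*a + 3 = 0 + 3 = 3)
(T(3, -3) + 19)*(-9) = (3 + 19)*(-9) = 22*(-9) = -198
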